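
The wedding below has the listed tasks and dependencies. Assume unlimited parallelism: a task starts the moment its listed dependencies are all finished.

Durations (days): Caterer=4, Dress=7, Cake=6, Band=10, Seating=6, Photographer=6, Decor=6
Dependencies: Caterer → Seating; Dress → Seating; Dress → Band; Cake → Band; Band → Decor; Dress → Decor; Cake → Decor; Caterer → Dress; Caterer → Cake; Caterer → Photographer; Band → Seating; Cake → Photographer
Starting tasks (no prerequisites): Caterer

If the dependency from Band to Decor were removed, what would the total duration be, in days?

With the dependency in place, Caterer→Dress→Band→Seating = 4+7+10+6 = 27 sets the finish at 27 days.
Without Band→Decor, Decor's earliest start moves from 21 to 11.
The longest chain is now Caterer→Dress→Band→Seating = 4+7+10+6 = 27, so the wedding takes 27 days.

27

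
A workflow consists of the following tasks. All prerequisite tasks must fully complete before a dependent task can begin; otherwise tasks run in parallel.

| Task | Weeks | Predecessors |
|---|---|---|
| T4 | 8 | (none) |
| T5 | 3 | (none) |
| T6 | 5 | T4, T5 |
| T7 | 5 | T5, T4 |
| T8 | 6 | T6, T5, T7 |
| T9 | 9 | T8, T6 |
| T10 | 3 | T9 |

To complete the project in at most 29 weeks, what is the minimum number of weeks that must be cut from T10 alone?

Current finish: 31 weeks; target: 29.
T10 is on every critical path, so each week cut from T10 cuts the finish by one (this holds down to a finish of 29).
Need 31 − 29 = 2 weeks off T10 → T10 becomes 1 week, finish becomes 29.

2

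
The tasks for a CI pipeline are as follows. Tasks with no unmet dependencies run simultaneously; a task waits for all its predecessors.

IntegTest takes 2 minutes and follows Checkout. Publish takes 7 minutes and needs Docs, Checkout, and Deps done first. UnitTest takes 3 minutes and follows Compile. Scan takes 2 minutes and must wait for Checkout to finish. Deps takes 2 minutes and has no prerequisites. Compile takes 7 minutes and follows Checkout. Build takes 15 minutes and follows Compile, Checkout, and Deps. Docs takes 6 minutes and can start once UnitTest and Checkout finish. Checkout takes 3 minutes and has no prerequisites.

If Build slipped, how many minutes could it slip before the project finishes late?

1

Critical path: Checkout→Compile→UnitTest→Docs→Publish = 3+7+3+6+7 = 26, so the finish is 26 minutes.
Longest path through Build: 25 minutes (earliest finish 25, latest finish 26).
Slack of Build = 11 − 10 = 1 minute.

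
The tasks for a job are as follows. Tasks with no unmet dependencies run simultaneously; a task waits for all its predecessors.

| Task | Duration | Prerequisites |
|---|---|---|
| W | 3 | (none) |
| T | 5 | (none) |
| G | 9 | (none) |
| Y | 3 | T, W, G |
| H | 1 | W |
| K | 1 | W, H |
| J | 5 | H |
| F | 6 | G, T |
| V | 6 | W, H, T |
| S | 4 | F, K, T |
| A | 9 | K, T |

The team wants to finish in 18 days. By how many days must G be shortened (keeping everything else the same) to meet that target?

1

Current finish: 19 days; target: 18.
G is on every critical path, so each day cut from G cuts the finish by one (this holds down to a finish of 15).
Need 19 − 18 = 1 day off G → G becomes 8 days, finish becomes 18.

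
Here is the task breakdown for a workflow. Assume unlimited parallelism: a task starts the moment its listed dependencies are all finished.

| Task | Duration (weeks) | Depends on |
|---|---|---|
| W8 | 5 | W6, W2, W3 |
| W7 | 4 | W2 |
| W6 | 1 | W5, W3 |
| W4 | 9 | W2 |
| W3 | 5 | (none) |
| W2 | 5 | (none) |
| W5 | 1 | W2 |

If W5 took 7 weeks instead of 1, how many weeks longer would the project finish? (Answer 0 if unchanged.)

4

Critical path before the change: W2→W4 = 5+9 = 14 giving 14 weeks.
W5 has 2 weeks of float (longest path through it is 12).
Now W2→W5→W6→W8 = 5+7+1+5 = 18 is longest, so the finish becomes 18 weeks.
Change in finish: 18 − 14 = +4 weeks.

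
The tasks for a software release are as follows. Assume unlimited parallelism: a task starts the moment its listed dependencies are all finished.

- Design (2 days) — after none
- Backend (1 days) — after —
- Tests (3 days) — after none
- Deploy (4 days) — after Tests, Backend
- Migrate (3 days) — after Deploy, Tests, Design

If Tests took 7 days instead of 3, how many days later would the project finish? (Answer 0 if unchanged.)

4

As given, the longest chain is Tests→Deploy→Migrate = 3+4+3 = 10, so the finish is 10 days.
Tests lies on that path, so at 7 days the path becomes 14 days.
The critical path is still Tests→Deploy→Migrate; finish is now 14 days.
Change in finish: 14 − 10 = +4 days.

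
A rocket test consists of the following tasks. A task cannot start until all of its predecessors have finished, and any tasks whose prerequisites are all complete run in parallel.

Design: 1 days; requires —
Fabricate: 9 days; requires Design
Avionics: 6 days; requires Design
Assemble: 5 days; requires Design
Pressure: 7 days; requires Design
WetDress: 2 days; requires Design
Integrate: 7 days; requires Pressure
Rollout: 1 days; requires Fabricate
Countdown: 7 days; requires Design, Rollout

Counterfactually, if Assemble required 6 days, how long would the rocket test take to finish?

Baseline: Design→Fabricate→Rollout→Countdown = 1+9+1+7 = 18 → 18 days.
Assemble is off the critical path — its longest chain is 6 days, giving 12 of slack.
The critical path is still Design→Fabricate→Rollout→Countdown; finish is now 18 days.

18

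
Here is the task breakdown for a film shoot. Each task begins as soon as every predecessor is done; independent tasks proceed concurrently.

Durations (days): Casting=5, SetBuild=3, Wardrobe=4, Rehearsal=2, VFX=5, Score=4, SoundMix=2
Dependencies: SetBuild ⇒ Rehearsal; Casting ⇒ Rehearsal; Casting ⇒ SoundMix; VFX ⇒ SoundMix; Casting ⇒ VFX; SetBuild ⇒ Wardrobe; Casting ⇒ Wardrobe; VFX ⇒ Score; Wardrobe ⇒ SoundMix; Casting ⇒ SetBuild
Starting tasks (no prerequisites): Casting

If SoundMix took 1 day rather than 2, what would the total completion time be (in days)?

14

Baseline: Casting→SetBuild→Wardrobe→SoundMix = 5+3+4+2 = 14 → 14 days.
SoundMix is on the critical path; changing it to 1 makes that path 13 days.
Now Casting→VFX→Score = 5+5+4 = 14 is longest, so the finish becomes 14 days.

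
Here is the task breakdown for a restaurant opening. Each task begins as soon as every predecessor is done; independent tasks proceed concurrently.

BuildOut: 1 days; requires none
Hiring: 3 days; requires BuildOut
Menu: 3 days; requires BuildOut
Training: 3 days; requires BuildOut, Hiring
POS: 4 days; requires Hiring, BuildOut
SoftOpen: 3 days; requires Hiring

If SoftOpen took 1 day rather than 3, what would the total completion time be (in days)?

The binding path is BuildOut→Hiring→POS = 1+3+4 = 8; finish at 8 days.
SoftOpen has 1 day of float (longest path through it is 7).
The critical path is still BuildOut→Hiring→POS; finish is now 8 days.

8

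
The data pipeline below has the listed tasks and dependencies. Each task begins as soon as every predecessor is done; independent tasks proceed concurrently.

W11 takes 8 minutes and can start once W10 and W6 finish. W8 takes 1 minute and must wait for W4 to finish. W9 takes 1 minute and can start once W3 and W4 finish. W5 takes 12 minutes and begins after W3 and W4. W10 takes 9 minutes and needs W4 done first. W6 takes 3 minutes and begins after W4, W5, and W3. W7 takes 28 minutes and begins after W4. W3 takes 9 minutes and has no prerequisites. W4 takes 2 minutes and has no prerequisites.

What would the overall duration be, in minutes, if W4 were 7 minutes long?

The binding path is W3→W5→W6→W11 = 9+12+3+8 = 32; finish at 32 minutes.
W4 has 2 minutes of float (longest path through it is 30).
Now W4→W7 = 7+28 = 35 is longest, so the finish becomes 35 minutes.

35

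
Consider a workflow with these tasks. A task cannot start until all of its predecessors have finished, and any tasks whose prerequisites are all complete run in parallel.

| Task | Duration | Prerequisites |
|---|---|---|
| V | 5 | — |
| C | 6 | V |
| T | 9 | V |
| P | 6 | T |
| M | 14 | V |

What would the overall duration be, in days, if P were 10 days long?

The binding path is V→T→P = 5+9+6 = 20; finish at 20 days.
P lies on that path, so at 10 days the path becomes 24 days.
No other chain overtakes it, so the finish is 24 days.

24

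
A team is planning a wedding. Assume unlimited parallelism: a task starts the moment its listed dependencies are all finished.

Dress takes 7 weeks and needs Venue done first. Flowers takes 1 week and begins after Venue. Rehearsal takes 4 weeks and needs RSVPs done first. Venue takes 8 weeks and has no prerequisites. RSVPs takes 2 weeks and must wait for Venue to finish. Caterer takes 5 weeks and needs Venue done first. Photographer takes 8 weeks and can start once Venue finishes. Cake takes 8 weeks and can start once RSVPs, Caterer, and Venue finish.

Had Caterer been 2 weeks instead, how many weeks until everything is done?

18

Actual critical path: Venue→Caterer→Cake = 8+5+8 = 21 ⇒ 21 weeks.
Caterer lies on that path, so at 2 weeks the path becomes 18 weeks.
No other chain overtakes it, so the finish is 18 weeks.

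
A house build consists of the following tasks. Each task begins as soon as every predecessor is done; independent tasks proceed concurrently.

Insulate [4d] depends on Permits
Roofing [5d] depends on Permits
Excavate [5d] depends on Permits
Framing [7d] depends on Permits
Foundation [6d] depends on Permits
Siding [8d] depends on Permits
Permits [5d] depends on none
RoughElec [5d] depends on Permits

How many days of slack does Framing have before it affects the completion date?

1

The longest chain is Permits→Siding = 5+8 = 13; overall finish 13 days.
The longest chain containing Framing totals 12 days.
Float = 13 − 12 = 1.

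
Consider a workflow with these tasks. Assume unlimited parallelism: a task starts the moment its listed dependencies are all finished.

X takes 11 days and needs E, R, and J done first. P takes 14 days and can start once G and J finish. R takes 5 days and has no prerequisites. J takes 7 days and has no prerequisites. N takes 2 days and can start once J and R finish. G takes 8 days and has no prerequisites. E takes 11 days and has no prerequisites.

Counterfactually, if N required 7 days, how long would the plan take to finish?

As given, the longest chain is G→P = 8+14 = 22, so the finish is 22 days.
N is off the critical path — its longest chain is 9 days, giving 13 of slack.
No other chain overtakes it, so the finish is 22 days.

22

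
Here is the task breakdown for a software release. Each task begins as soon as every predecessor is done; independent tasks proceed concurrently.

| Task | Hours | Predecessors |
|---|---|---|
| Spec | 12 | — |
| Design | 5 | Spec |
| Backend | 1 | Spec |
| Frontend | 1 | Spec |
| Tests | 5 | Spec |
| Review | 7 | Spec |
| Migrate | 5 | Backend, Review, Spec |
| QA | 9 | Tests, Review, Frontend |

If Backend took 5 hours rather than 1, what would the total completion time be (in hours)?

The binding path is Spec→Review→QA = 12+7+9 = 28; finish at 28 hours.
Backend is off the critical path — its longest chain is 18 hours, giving 10 of slack.
The critical path is still Spec→Review→QA; finish is now 28 hours.

28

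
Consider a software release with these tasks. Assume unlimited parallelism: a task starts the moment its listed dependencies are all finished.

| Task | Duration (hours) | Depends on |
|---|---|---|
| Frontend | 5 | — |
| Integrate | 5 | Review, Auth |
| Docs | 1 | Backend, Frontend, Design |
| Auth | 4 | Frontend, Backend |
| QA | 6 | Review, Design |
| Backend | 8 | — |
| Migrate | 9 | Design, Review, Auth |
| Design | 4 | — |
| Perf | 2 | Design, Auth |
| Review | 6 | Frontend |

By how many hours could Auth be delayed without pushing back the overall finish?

0

The longest chain is Backend→Auth→Migrate = 8+4+9 = 21; overall finish 21 hours.
The longest chain containing Auth totals 21 hours.
Slack of Auth = 8 − 8 = 0 hours.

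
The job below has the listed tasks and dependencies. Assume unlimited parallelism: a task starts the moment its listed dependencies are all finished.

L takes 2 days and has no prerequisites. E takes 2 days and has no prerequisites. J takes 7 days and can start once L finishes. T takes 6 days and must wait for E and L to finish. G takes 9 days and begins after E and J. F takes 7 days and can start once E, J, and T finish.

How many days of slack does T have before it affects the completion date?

3

Critical path: L→J→G = 2+7+9 = 18, so the finish is 18 days.
The longest chain containing T totals 15 days.
Slack of T = 5 − 2 = 3 days.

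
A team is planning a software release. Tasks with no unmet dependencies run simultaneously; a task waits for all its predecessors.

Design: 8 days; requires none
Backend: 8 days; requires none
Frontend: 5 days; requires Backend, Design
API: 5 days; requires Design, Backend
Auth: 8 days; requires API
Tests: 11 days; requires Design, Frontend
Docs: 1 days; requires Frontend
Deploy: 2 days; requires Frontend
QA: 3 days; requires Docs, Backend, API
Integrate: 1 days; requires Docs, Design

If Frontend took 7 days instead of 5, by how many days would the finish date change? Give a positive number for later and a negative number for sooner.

Critical path before the change: Design→Frontend→Tests = 8+5+11 = 24 giving 24 days.
Since Frontend is critical, the +2 change carries straight to that chain (now 26 days).
No other chain overtakes it, so the finish is 26 days.
Change in finish: 26 − 24 = +2 days.

2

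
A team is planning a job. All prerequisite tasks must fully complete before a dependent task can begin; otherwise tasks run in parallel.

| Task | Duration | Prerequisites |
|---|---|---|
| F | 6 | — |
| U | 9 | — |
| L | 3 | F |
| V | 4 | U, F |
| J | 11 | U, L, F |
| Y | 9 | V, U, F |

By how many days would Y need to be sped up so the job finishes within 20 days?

Current finish: 22 days; target: 20.
Y is on every critical path, so each day cut from Y cuts the finish by one (this holds down to a finish of 20).
Need 22 − 20 = 2 days off Y → Y becomes 7 days, finish becomes 20.

2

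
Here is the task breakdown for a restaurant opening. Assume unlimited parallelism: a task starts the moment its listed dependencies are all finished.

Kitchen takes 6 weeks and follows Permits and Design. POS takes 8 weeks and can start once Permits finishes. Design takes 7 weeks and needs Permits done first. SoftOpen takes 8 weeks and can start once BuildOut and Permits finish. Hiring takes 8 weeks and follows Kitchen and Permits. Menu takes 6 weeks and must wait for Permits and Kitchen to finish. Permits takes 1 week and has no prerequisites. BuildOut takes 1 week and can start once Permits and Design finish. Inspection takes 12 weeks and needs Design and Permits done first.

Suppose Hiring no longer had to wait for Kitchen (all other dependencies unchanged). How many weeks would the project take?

Original critical path: Permits→Design→Kitchen→Hiring = 1+7+6+8 = 22 ⇒ 22 weeks.
Without Kitchen→Hiring, Hiring's earliest start moves from 14 to 1.
After: Permits→Design→Kitchen→Menu = 1+7+6+6 = 20 → 20 weeks.

20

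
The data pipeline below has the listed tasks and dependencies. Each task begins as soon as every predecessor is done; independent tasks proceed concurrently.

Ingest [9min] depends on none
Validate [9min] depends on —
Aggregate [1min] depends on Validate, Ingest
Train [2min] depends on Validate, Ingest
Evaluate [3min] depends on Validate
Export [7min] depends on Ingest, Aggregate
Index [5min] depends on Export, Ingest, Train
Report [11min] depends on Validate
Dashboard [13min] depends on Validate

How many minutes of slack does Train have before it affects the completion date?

The longest chain is Ingest→Aggregate→Export→Index = 9+1+7+5 = 22; overall finish 22 minutes.
Train finishes as early as 11 and must finish by 17.
So Train can slip 17 − 11 = 6 minutes.

6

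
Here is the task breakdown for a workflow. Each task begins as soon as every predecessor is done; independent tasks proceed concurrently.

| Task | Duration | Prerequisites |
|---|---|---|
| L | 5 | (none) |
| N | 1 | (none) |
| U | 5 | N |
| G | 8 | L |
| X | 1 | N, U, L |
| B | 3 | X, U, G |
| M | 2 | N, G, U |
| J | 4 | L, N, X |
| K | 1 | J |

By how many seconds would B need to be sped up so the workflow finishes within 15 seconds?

Current finish: 16 seconds; target: 15.
B is on every critical path, so each second cut from B cuts the finish by one (this holds down to a finish of 15).
Need 16 − 15 = 1 second off B → B becomes 2 seconds, finish becomes 15.

1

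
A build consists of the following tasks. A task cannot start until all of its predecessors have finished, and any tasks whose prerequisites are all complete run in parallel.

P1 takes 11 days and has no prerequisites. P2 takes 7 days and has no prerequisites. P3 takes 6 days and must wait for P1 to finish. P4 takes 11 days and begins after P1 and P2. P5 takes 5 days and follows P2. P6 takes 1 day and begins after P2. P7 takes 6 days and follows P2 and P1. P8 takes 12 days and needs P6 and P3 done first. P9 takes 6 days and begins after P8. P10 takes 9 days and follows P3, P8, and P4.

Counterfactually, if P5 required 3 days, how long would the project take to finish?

38

Baseline: P1→P3→P8→P10 = 11+6+12+9 = 38 → 38 days.
P5 is off the critical path — its longest chain is 12 days, giving 26 of slack.
No other chain overtakes it, so the finish is 38 days.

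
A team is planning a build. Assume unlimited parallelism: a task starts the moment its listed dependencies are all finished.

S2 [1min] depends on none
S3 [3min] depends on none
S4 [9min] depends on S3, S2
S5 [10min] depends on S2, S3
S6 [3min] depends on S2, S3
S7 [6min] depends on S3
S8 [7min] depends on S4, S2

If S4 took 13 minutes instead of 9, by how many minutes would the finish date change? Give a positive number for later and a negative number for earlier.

Baseline: S3→S4→S8 = 3+9+7 = 19 → 19 minutes.
S4 is on the critical path; changing it to 13 makes that path 23 minutes.
No other chain overtakes it, so the finish is 23 minutes.
Change in finish: 23 − 19 = +4 minutes.

4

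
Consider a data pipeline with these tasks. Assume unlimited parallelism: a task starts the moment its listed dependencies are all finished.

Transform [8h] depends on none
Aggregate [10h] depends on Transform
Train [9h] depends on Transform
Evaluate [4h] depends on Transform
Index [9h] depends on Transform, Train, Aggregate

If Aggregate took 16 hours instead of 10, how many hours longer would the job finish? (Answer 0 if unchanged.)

6

As given, the longest chain is Transform→Aggregate→Index = 8+10+9 = 27, so the finish is 27 hours.
Aggregate is on the critical path; changing it to 16 makes that path 33 hours.
The critical path is still Transform→Aggregate→Index; finish is now 33 hours.
Change in finish: 33 − 27 = +6 hours.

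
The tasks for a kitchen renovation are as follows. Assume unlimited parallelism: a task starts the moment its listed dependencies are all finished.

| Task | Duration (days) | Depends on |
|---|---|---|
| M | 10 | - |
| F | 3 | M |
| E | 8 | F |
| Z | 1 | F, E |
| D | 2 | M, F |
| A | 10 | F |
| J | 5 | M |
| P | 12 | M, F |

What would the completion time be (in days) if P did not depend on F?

23

With the dependency in place, M→F→P = 10+3+12 = 25 sets the finish at 25 days.
Without F→P, P's earliest start moves from 13 to 10.
The longest chain is now M→F→A = 10+3+10 = 23, so the plan takes 23 days.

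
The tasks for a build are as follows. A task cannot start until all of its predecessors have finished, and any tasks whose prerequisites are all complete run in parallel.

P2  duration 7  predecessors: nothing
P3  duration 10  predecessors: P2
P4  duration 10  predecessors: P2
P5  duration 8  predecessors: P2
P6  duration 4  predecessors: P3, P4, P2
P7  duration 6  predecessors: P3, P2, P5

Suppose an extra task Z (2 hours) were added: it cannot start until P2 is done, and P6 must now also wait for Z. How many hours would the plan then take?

Originally the plan takes 23 hours.
With Z inserted, P6 now waits for max(P3, P4, P2, Z).
New critical path: P2→P3→P7 = 7+10+6 = 23 ⇒ 23 hours.

23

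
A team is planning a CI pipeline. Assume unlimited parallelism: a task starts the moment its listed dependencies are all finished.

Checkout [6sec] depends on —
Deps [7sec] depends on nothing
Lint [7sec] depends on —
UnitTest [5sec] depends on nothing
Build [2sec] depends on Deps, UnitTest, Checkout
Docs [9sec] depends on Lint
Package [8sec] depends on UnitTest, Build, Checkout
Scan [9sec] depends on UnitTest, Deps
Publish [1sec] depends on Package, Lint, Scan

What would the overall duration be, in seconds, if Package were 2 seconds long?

17

As given, the longest chain is Deps→Build→Package→Publish = 7+2+8+1 = 18, so the finish is 18 seconds.
Since Package is critical, the -6 change carries straight to that chain (now 12 seconds).
New critical path: Deps→Scan→Publish = 7+9+1 = 17 ⇒ 17 seconds.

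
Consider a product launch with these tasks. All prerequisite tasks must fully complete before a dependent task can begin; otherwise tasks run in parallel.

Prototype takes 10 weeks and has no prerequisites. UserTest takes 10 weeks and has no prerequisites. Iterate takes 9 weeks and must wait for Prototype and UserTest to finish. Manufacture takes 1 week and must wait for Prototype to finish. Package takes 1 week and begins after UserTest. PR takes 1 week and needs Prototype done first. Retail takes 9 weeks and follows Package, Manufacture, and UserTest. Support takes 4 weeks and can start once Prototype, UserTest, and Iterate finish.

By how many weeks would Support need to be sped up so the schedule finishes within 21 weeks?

Current finish: 23 weeks; target: 21.
Support is on every critical path, so each week cut from Support cuts the finish by one (this holds down to a finish of 20).
Need 23 − 21 = 2 weeks off Support → Support becomes 2 weeks, finish becomes 21.

2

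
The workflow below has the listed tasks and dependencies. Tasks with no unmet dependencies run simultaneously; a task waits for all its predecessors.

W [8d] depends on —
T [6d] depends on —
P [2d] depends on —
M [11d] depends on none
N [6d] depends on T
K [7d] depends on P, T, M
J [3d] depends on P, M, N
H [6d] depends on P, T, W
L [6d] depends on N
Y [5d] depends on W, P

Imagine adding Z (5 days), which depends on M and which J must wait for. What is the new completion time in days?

19

Originally the job takes 18 days.
With Z inserted, J now waits for max(P, M, N, Z).
New critical path: M→Z→J = 11+5+3 = 19 ⇒ 19 days.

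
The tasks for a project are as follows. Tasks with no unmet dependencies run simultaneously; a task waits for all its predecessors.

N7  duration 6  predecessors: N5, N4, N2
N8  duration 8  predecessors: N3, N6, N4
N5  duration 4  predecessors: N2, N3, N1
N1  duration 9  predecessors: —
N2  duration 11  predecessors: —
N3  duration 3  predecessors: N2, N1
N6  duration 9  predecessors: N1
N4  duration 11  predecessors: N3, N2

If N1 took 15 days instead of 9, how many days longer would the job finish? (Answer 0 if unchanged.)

4

Actual critical path: N2→N3→N4→N8 = 11+3+11+8 = 33 ⇒ 33 days.
N1 is off the critical path — its longest chain is 31 days, giving 2 of slack.
Now N1→N3→N4→N8 = 15+3+11+8 = 37 is longest, so the finish becomes 37 days.
Change in finish: 37 − 33 = +4 days.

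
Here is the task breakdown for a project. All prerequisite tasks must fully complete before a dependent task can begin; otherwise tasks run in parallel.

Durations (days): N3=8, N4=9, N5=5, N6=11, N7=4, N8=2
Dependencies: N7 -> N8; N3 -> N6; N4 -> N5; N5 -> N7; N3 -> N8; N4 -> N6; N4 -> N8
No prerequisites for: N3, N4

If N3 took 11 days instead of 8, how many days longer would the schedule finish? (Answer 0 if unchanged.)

2

Actual critical path: N4→N5→N7→N8 = 9+5+4+2 = 20 ⇒ 20 days.
N3 is off the critical path — its longest chain is 19 days, giving 1 of slack.
The binding chain switches to N3→N6 = 11+11 = 22; finish 22 days.
Change in finish: 22 − 20 = +2 days.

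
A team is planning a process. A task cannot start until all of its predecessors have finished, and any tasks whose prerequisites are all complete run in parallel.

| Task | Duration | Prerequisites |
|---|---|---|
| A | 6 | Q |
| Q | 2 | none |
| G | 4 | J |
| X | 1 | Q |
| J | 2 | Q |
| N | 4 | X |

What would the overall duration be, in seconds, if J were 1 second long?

8

Actual critical path: Q→J→G = 2+2+4 = 8 ⇒ 8 seconds.
J lies on that path, so at 1 second the path becomes 7 seconds.
New critical path: Q→A = 2+6 = 8 ⇒ 8 seconds.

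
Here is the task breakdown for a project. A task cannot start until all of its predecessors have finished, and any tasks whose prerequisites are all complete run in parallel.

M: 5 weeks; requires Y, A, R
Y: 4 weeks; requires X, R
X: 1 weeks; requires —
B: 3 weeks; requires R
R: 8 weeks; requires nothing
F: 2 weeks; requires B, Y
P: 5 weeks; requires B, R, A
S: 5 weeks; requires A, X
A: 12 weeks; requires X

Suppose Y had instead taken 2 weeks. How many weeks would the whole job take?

18

Baseline: X→A→M = 1+12+5 = 18 → 18 weeks.
Y is off the critical path — its longest chain is 17 weeks, giving 1 of slack.
That remains the longest chain; total 18 weeks.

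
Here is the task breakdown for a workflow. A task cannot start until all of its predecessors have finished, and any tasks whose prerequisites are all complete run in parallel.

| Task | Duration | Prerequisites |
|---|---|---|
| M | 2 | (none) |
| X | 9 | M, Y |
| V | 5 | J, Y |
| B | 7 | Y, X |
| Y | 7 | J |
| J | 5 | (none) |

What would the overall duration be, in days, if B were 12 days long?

33

Actual critical path: J→Y→X→B = 5+7+9+7 = 28 ⇒ 28 days.
B lies on that path, so at 12 days the path becomes 33 days.
The critical path is still J→Y→X→B; finish is now 33 days.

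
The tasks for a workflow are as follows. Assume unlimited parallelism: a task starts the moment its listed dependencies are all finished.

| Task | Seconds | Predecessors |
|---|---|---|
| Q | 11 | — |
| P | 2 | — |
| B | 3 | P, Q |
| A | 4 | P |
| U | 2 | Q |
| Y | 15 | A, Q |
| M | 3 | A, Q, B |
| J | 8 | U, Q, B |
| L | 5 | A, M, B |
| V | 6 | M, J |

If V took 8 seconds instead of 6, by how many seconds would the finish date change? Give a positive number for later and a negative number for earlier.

The binding path is Q→B→J→V = 11+3+8+6 = 28; finish at 28 seconds.
Since V is critical, the +2 change carries straight to that chain (now 30 seconds).
The critical path is still Q→B→J→V; finish is now 30 seconds.
Change in finish: 30 − 28 = +2 seconds.

2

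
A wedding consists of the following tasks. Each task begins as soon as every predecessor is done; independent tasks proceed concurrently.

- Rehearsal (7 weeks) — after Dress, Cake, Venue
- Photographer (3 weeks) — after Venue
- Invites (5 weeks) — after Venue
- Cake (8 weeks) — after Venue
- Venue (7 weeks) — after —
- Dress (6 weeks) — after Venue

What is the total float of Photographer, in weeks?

12

Critical path: Venue→Cake→Rehearsal = 7+8+7 = 22, so the finish is 22 weeks.
Photographer finishes as early as 10 and must finish by 22.
Float = 22 − 10 = 12.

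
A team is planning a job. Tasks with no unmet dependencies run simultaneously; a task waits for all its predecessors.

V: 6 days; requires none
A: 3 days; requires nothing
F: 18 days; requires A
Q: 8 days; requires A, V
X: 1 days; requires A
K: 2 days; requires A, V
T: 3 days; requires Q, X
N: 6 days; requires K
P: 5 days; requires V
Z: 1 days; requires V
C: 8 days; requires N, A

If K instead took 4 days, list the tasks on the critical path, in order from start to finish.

V, K, N, C

As given, the longest chain is V→K→N→C = 6+2+6+8 = 22, so the finish is 22 days.
Since K is critical, the +2 change carries straight to that chain (now 24 days).
No other chain overtakes it, so the finish is 24 days.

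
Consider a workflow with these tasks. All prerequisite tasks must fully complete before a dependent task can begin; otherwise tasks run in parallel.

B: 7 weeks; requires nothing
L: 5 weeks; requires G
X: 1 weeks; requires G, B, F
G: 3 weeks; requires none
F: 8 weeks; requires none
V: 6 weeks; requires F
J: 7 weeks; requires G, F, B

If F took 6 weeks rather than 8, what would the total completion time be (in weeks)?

14

Actual critical path: F→J = 8+7 = 15 ⇒ 15 weeks.
F lies on that path, so at 6 weeks the path becomes 13 weeks.
New critical path: B→J = 7+7 = 14 ⇒ 14 weeks.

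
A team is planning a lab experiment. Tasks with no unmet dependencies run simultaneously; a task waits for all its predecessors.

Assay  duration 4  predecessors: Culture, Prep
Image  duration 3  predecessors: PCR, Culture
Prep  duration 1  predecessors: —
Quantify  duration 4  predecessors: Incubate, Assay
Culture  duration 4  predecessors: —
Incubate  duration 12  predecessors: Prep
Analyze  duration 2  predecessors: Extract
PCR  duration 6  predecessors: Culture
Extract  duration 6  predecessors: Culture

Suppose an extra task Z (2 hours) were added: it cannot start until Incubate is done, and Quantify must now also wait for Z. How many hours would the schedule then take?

Originally the schedule takes 17 hours.
With Z inserted, Quantify now waits for max(Incubate, Assay, Z).
New critical path: Prep→Incubate→Z→Quantify = 1+12+2+4 = 19 ⇒ 19 hours.

19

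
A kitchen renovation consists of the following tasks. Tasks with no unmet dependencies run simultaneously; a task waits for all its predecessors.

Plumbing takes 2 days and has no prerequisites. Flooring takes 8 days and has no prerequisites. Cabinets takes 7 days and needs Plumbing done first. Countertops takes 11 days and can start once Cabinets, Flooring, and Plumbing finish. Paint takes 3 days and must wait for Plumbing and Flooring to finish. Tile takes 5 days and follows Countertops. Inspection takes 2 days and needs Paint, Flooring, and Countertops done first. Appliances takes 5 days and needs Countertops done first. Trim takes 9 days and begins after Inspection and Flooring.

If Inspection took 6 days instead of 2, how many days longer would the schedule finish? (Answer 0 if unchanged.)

Baseline: Plumbing→Cabinets→Countertops→Inspection→Trim = 2+7+11+2+9 = 31 → 31 days.
Inspection is on the critical path; changing it to 6 makes that path 35 days.
That remains the longest chain; total 35 days.
Change in finish: 35 − 31 = +4 days.

4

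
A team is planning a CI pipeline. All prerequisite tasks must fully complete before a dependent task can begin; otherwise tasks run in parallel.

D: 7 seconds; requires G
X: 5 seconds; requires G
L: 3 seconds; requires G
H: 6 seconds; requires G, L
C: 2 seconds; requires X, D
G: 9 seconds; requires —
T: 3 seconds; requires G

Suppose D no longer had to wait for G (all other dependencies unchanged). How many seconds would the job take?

18

Original critical path: G→D→C = 9+7+2 = 18 ⇒ 18 seconds.
Without G→D, D's earliest start moves from 9 to 0.
New critical path: G→L→H = 9+3+6 = 18 ⇒ 18 seconds.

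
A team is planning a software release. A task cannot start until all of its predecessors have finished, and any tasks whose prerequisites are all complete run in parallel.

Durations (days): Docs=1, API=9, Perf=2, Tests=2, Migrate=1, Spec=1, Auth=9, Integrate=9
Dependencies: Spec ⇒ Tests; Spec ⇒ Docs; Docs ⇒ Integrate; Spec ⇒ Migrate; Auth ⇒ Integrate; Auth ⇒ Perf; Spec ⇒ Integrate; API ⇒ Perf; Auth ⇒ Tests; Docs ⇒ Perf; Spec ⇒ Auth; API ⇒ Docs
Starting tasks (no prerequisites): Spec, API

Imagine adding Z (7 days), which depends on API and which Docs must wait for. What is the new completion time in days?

Originally the schedule takes 19 days.
With Z inserted, Docs now waits for max(Spec, API, Z).
New critical path: API→Z→Docs→Integrate = 9+7+1+9 = 26 ⇒ 26 days.

26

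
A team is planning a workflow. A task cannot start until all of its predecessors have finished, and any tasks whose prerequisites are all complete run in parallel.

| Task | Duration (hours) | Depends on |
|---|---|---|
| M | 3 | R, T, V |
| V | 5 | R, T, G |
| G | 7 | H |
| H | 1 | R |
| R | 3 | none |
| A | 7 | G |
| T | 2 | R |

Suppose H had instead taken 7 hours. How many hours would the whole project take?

Actual critical path: R→H→G→V→M = 3+1+7+5+3 = 19 ⇒ 19 hours.
H is on the critical path; changing it to 7 makes that path 25 hours.
That remains the longest chain; total 25 hours.

25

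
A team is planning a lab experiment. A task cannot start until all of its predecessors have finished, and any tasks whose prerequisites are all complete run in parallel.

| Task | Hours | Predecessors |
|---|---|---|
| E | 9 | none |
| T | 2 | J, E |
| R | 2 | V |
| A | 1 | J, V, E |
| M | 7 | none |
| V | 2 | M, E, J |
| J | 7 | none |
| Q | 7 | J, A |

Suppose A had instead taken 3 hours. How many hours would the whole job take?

21

As given, the longest chain is E→V→A→Q = 9+2+1+7 = 19, so the finish is 19 hours.
A is on the critical path; changing it to 3 makes that path 21 hours.
That remains the longest chain; total 21 hours.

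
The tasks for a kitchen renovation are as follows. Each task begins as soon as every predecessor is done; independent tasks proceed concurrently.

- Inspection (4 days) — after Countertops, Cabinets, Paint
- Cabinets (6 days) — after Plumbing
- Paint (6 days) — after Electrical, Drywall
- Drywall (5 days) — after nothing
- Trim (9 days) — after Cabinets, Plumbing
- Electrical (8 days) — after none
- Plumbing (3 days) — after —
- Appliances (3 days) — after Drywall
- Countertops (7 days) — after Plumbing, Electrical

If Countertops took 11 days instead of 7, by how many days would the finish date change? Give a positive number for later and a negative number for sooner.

4

The binding path is Electrical→Countertops→Inspection = 8+7+4 = 19; finish at 19 days.
Countertops is on the critical path; changing it to 11 makes that path 23 days.
No other chain overtakes it, so the finish is 23 days.
Change in finish: 23 − 19 = +4 days.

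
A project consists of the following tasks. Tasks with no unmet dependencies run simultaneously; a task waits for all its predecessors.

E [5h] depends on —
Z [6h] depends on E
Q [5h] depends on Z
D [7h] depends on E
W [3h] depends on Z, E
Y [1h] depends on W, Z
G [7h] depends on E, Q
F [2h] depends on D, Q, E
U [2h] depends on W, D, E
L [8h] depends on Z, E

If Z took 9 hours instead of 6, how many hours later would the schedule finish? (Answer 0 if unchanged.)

3

The binding path is E→Z→Q→G = 5+6+5+7 = 23; finish at 23 hours.
Z is on the critical path; changing it to 9 makes that path 26 hours.
No other chain overtakes it, so the finish is 26 hours.
Change in finish: 26 − 23 = +3 hours.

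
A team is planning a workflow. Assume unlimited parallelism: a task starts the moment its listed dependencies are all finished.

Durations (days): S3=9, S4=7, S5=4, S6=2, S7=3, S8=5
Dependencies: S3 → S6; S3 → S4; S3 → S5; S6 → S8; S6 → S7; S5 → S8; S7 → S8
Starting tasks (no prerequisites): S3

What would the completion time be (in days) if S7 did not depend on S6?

18

With the dependency in place, S3→S6→S7→S8 = 9+2+3+5 = 19 sets the finish at 19 days.
Without S6→S7, S7's earliest start moves from 11 to 0.
After: S3→S5→S8 = 9+4+5 = 18 → 18 days.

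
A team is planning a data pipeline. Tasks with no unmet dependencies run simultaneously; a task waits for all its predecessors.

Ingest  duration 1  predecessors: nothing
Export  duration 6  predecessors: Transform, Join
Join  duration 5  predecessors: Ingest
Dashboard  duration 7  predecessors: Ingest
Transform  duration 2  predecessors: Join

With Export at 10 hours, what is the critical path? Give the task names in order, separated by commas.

As given, the longest chain is Ingest→Join→Transform→Export = 1+5+2+6 = 14, so the finish is 14 hours.
Export is on the critical path; changing it to 10 makes that path 18 hours.
No other chain overtakes it, so the finish is 18 hours.

Ingest, Join, Transform, Export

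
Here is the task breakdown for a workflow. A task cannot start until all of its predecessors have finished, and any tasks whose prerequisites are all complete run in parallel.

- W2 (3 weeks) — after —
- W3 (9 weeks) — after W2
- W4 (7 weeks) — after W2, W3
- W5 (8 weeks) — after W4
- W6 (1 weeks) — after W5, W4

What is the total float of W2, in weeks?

W2→W3→W4→W5→W6 = 3+9+7+8+1 = 28 sets the makespan at 28 weeks.
W2 finishes as early as 3 and must finish by 3.
Slack of W2 = 0 − 0 = 0 weeks.

0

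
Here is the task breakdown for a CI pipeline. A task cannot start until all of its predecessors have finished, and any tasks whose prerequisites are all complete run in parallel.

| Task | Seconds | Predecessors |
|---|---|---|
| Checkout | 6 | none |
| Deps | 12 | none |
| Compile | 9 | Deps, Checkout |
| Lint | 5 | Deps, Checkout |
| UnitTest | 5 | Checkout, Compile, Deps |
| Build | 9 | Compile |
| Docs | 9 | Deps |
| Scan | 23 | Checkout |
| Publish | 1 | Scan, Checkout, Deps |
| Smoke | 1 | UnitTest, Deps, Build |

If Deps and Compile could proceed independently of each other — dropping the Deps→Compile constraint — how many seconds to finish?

With the dependency in place, Deps→Compile→Build→Smoke = 12+9+9+1 = 31 sets the finish at 31 seconds.
Without Deps→Compile, Compile's earliest start moves from 12 to 6.
The longest chain is now Checkout→Scan→Publish = 6+23+1 = 30, so the plan takes 30 seconds.

30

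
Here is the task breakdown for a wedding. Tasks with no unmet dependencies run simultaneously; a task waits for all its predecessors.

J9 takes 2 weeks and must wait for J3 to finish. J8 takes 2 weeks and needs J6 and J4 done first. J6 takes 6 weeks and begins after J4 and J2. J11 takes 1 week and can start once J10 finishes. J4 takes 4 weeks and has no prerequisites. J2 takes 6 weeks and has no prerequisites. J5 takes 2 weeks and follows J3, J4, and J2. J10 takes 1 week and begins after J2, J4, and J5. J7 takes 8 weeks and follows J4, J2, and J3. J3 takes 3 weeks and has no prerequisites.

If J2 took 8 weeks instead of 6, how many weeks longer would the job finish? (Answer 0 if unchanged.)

2

Actual critical path: J2→J6→J8 = 6+6+2 = 14 ⇒ 14 weeks.
Since J2 is critical, the +2 change carries straight to that chain (now 16 weeks).
No other chain overtakes it, so the finish is 16 weeks.
Change in finish: 16 − 14 = +2 weeks.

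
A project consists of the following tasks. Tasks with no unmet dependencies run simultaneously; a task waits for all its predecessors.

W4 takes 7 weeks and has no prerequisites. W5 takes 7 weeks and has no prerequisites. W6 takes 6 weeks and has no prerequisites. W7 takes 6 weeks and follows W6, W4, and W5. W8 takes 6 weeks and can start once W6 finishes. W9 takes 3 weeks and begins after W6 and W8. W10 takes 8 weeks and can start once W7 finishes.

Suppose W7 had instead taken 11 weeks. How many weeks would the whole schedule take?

26

Actual critical path: W4→W7→W10 = 7+6+8 = 21 ⇒ 21 weeks.
Since W7 is critical, the +5 change carries straight to that chain (now 26 weeks).
That remains the longest chain; total 26 weeks.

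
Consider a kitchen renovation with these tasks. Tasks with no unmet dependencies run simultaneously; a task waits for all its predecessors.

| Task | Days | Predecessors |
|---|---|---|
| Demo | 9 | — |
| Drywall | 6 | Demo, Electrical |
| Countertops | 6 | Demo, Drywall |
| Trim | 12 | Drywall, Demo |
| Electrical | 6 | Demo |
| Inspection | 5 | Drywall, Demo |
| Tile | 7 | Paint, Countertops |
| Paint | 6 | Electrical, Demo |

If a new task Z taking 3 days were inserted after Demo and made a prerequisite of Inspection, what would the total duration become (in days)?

Originally the project takes 34 days.
With Z inserted, Inspection now waits for max(Drywall, Demo, Z).
New critical path: Demo→Electrical→Drywall→Countertops→Tile = 9+6+6+6+7 = 34 ⇒ 34 days.

34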